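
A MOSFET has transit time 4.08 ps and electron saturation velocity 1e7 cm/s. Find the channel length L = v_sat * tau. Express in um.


Step 1: tau in seconds = 4.08 ps * 1e-12 = 4.0800e-12 s
Step 2: L = v_sat * tau = 1e7 * 4.0800e-12 = 4.0800e-05 cm
Step 3: L in um = 4.0800e-05 * 1e4 = 0.408 um

0.408


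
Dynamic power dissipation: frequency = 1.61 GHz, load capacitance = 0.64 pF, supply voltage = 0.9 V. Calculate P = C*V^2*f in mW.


Step 1: V^2 = 0.9^2 = 0.81 V^2
Step 2: P = C*V^2*f = 0.64e-12 F * 0.81 * 1.61e9 Hz
Step 3: P = 8.34624e-04 W
Step 4: P = 0.835 mW

0.835


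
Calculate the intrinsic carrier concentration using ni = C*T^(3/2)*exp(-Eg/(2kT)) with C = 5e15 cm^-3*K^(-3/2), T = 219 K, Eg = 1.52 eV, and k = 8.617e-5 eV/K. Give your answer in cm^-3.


Step 1: Compute kT = 8.617e-5 * 219 = 0.01887123 eV
Step 2: Exponent = -Eg/(2kT) = -1.52/(2*0.01887123) = -40.27294
Step 3: T^(3/2) = 219^1.5 = 3240.90
Step 4: ni = 5e15 * 3240.90 * exp(-40.27294) = 5.24e+01 cm^-3

5.24e+01


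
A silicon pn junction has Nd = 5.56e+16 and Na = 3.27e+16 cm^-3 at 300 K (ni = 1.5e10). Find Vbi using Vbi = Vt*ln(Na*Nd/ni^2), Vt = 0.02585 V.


Step 1: Compute Na*Nd/ni^2 = 3.27e+16 * 5.56e+16 / (1.5e10)^2 = 8.0805e+12
Step 2: ln(8.0805e+12) = 29.7205
Step 3: Vbi = 0.02585 * 29.7205 = 0.768 V

0.768


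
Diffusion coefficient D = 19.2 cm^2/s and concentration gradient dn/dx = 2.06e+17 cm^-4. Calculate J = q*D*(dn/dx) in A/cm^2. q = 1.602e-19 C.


Step 1: J = q * D * (dn/dx)
Step 2: J = 1.602e-19 * 19.2 * 2.06e+17
Step 3: J = 6.34e-01 A/cm^2

6.34e-01


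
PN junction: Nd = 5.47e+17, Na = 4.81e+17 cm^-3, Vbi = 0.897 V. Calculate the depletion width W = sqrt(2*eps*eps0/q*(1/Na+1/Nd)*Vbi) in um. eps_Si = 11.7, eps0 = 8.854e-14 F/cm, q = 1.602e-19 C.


Step 1: 1/Na + 1/Nd = 1/4.81e+17 + 1/5.47e+17 = 3.90716e-18
Step 2: 2*eps*eps0/q = 2*11.7*8.854e-14/1.602e-19 = 1.293281e+07
Step 3: W^2 = 1.293281e+07 * 3.90716e-18 * 0.897 = 4.53259e-11
Step 4: W = sqrt(4.53259e-11) = 6.732e-06 cm = 0.06732 um

0.06732


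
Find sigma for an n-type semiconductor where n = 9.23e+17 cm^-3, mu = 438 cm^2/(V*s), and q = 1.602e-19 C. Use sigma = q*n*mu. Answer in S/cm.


Step 1: sigma = q * n * mu
Step 2: sigma = 1.602e-19 * 9.23e+17 * 438
Step 3: sigma = 6.476e+01 S/cm

6.476e+01


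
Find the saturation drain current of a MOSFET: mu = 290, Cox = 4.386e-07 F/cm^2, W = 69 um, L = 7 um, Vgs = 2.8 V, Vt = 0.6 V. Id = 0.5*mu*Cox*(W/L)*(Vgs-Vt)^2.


Step 1: Overdrive voltage Vov = Vgs - Vt = 2.8 - 0.6 = 2.2 V
Step 2: W/L = 69/7 = 9.85714
Step 3: Id = 0.5 * 290 * 4.386e-07 * 9.85714 * 2.2^2
Step 4: Id = 3.03e-03 A

3.03e-03


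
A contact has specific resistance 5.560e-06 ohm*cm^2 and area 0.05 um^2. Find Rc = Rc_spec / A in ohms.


Step 1: Convert area to cm^2: 0.05 um^2 = 5.0000e-10 cm^2
Step 2: Rc = Rc_spec / A = 5.560e-06 / 5.0000e-10
Step 3: Rc = 1.11e+04 ohms

1.11e+04


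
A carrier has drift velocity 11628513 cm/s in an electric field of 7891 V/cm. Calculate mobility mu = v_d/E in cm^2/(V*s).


Step 1: mu = v_d / E
Step 2: mu = 11628513 / 7891
Step 3: mu = 1473.64 cm^2/(V*s)

1473.64


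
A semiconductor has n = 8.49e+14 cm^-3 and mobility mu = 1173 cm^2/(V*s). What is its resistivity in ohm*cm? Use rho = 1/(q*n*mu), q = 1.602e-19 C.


Step 1: sigma = q * n * mu = 1.602e-19 * 8.49e+14 * 1173 = 1.59539e-01 S/cm
Step 2: rho = 1 / sigma = 1 / 1.59539e-01 = 6.268 ohm*cm

6.268


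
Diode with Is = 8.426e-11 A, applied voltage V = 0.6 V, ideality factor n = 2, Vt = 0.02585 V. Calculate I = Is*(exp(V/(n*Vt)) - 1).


Step 1: V/(n*Vt) = 0.6/(2*0.02585) = 11.6054
Step 2: exp(11.6054) = 1.0969e+05
Step 3: I = 8.426e-11 * (1.0969e+05 - 1) = 9.24e-06 A

9.24e-06


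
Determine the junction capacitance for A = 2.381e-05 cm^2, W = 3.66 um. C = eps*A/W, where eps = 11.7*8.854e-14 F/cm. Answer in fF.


Step 1: eps_Si = 11.7 * 8.854e-14 = 1.035918e-12 F/cm
Step 2: W in cm = 3.66 * 1e-4 = 3.66e-04 cm
Step 3: C = 1.035918e-12 * 2.381e-05 / 3.66e-04 = 6.739128e-14 F
Step 4: C = 67.39 fF

67.39


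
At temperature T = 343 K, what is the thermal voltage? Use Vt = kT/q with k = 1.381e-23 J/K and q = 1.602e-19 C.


Step 1: kT = 1.381e-23 * 343 = 4.73683e-21 J
Step 2: Vt = kT/q = 4.73683e-21 / 1.602e-19
Step 3: Vt = 0.02957 V

0.02957


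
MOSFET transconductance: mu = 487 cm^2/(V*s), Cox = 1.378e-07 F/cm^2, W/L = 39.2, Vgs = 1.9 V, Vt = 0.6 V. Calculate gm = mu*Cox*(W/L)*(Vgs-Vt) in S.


Step 1: Vov = Vgs - Vt = 1.9 - 0.6 = 1.3 V
Step 2: gm = mu * Cox * (W/L) * Vov
Step 3: gm = 487 * 1.378e-07 * 39.2 * 1.3 = 3.42e-03 S

3.42e-03


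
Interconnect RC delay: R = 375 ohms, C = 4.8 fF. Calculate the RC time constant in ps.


Step 1: tau = R * C
Step 2: tau = 375 * 4.8 fF = 375 * 4.8e-15 F
Step 3: tau = 1.8e-12 s = 1.8 ps

1.8


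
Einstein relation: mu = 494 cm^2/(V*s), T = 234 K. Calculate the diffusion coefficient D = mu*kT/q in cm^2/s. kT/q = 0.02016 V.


Step 1: D = mu * (kT/q)
Step 2: D = 494 * 0.02016
Step 3: D = 9.96 cm^2/s

9.96


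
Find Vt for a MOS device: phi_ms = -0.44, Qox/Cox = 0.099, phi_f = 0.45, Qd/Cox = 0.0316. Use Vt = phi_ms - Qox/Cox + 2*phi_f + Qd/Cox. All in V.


Step 1: Vt = phi_ms - Qox/Cox + 2*phi_f + Qd/Cox
Step 2: Vt = -0.44 - 0.099 + 2*0.45 + 0.0316
Step 3: Vt = -0.44 - 0.099 + 0.9 + 0.0316
Step 4: Vt = 0.3926 V

0.3926


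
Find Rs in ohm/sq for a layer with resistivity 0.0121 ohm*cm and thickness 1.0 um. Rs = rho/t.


Step 1: Convert thickness to cm: t = 1.0 um = 1.0000e-04 cm
Step 2: Rs = rho / t = 0.0121 / 1.0000e-04
Step 3: Rs = 121.0 ohm/sq

121.0


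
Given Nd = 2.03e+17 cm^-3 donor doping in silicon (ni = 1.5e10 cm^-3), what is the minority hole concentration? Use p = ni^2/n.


Step 1: Since Nd >> ni, n ≈ Nd = 2.03e+17 cm^-3
Step 2: p = ni^2 / n = (1.5e10)^2 / 2.03e+17
Step 3: p = 2.25e20 / 2.03e+17 = 1.11e+03 cm^-3

1.11e+03


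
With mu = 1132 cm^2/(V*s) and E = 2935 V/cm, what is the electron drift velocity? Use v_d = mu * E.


Step 1: v_d = mu * E
Step 2: v_d = 1132 * 2935 = 3322420
Step 3: v_d = 3.32e+06 cm/s

3.32e+06


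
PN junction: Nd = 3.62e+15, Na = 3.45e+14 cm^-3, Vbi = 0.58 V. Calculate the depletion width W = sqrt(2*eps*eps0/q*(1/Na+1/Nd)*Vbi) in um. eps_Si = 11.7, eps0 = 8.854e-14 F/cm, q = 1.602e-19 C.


Step 1: 1/Na + 1/Nd = 1/3.45e+14 + 1/3.62e+15 = 3.17479e-15
Step 2: 2*eps*eps0/q = 2*11.7*8.854e-14/1.602e-19 = 1.293281e+07
Step 3: W^2 = 1.293281e+07 * 3.17479e-15 * 0.58 = 2.38142e-08
Step 4: W = sqrt(2.38142e-08) = 1.543e-04 cm = 1.543 um

1.543


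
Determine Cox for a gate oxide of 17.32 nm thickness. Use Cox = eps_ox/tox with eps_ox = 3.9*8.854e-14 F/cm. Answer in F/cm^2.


Step 1: eps_ox = 3.9 * 8.854e-14 = 3.45306e-13 F/cm
Step 2: tox in cm = 17.32 nm * 1e-7 = 1.7320e-06 cm
Step 3: Cox = 3.45306e-13 / 1.7320e-06 = 1.99e-07 F/cm^2

1.99e-07


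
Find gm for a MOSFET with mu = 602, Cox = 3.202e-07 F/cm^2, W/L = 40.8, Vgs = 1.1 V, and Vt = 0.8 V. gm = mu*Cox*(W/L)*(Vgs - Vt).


Step 1: Vov = Vgs - Vt = 1.1 - 0.8 = 0.3 V
Step 2: gm = mu * Cox * (W/L) * Vov
Step 3: gm = 602 * 3.202e-07 * 40.8 * 0.3 = 2.36e-03 S

2.36e-03


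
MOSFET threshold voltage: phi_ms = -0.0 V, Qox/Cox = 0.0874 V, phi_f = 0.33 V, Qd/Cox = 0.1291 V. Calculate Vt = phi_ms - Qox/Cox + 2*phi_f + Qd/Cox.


Step 1: Vt = phi_ms - Qox/Cox + 2*phi_f + Qd/Cox
Step 2: Vt = -0.0 - 0.0874 + 2*0.33 + 0.1291
Step 3: Vt = -0.0 - 0.0874 + 0.66 + 0.1291
Step 4: Vt = 0.7017 V

0.7017


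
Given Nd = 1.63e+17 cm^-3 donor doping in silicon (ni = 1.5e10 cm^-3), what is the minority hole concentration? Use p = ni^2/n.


Step 1: Since Nd >> ni, n ≈ Nd = 1.63e+17 cm^-3
Step 2: p = ni^2 / n = (1.5e10)^2 / 1.63e+17
Step 3: p = 2.25e20 / 1.63e+17 = 1.38e+03 cm^-3

1.38e+03


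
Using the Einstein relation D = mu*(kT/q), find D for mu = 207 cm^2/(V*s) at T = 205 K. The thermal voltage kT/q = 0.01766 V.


Step 1: D = mu * (kT/q)
Step 2: D = 207 * 0.01766
Step 3: D = 3.66 cm^2/s

3.66


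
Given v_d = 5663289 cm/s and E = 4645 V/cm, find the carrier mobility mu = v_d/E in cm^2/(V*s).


Step 1: mu = v_d / E
Step 2: mu = 5663289 / 4645
Step 3: mu = 1219.22 cm^2/(V*s)

1219.22


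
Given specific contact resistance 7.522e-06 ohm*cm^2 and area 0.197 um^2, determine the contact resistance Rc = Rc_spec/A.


Step 1: Convert area to cm^2: 0.197 um^2 = 1.9700e-09 cm^2
Step 2: Rc = Rc_spec / A = 7.522e-06 / 1.9700e-09
Step 3: Rc = 3.82e+03 ohms

3.82e+03


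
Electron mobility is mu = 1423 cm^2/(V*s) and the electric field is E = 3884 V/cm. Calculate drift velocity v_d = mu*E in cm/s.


Step 1: v_d = mu * E
Step 2: v_d = 1423 * 3884 = 5526932
Step 3: v_d = 5.53e+06 cm/s

5.53e+06


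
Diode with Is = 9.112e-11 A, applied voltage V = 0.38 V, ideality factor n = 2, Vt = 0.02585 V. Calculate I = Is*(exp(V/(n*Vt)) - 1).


Step 1: V/(n*Vt) = 0.38/(2*0.02585) = 7.3501
Step 2: exp(7.3501) = 1.5564e+03
Step 3: I = 9.112e-11 * (1.5564e+03 - 1) = 1.42e-07 A

1.42e-07


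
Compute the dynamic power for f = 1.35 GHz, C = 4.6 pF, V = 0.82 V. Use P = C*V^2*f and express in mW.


Step 1: V^2 = 0.82^2 = 0.6724 V^2
Step 2: P = C*V^2*f = 4.6e-12 F * 0.6724 * 1.35e9 Hz
Step 3: P = 4.175604e-03 W
Step 4: P = 4.176 mW

4.176


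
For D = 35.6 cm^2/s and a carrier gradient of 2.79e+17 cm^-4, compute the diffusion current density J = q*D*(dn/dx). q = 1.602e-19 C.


Step 1: J = q * D * (dn/dx)
Step 2: J = 1.602e-19 * 35.6 * 2.79e+17
Step 3: J = 1.59e+00 A/cm^2

1.59e+00


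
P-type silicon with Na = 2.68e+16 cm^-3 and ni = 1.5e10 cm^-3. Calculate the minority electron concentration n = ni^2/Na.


Step 1: Majority hole concentration p ≈ Na = 2.68e+16 cm^-3
Step 2: n = ni^2 / Na = (1.5e10)^2 / 2.68e+16
Step 3: n = 8.40e+03 cm^-3

8.40e+03


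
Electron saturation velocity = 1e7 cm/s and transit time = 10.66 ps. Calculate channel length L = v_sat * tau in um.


Step 1: tau in seconds = 10.66 ps * 1e-12 = 1.0660e-11 s
Step 2: L = v_sat * tau = 1e7 * 1.0660e-11 = 1.0660e-04 cm
Step 3: L in um = 1.0660e-04 * 1e4 = 1.066 um

1.066


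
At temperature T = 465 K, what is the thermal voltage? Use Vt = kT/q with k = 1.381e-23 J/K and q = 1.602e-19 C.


Step 1: kT = 1.381e-23 * 465 = 6.42165e-21 J
Step 2: Vt = kT/q = 6.42165e-21 / 1.602e-19
Step 3: Vt = 0.04009 V

0.04009


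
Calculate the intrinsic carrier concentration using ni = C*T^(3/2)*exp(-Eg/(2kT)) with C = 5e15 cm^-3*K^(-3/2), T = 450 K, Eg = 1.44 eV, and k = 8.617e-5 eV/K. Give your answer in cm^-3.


Step 1: Compute kT = 8.617e-5 * 450 = 0.0387765 eV
Step 2: Exponent = -Eg/(2kT) = -1.44/(2*0.0387765) = -18.56795
Step 3: T^(3/2) = 450^1.5 = 9545.94
Step 4: ni = 5e15 * 9545.94 * exp(-18.56795) = 4.12e+11 cm^-3

4.12e+11


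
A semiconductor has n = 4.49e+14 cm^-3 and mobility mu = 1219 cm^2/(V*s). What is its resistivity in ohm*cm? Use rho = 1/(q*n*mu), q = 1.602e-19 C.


Step 1: sigma = q * n * mu = 1.602e-19 * 4.49e+14 * 1219 = 8.76824e-02 S/cm
Step 2: rho = 1 / sigma = 1 / 8.76824e-02 = 11.4 ohm*cm

11.4


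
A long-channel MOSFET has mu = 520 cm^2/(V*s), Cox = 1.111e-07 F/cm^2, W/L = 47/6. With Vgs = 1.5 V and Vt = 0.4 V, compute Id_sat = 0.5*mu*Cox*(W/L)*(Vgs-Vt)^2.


Step 1: Overdrive voltage Vov = Vgs - Vt = 1.5 - 0.4 = 1.1 V
Step 2: W/L = 47/6 = 7.83333
Step 3: Id = 0.5 * 520 * 1.111e-07 * 7.83333 * 1.1^2
Step 4: Id = 2.74e-04 A

2.74e-04


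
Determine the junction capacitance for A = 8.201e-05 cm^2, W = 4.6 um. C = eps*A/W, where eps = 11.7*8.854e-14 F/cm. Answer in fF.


Step 1: eps_Si = 11.7 * 8.854e-14 = 1.035918e-12 F/cm
Step 2: W in cm = 4.6 * 1e-4 = 4.60e-04 cm
Step 3: C = 1.035918e-12 * 8.201e-05 / 4.60e-04 = 1.846862e-13 F
Step 4: C = 184.69 fF

184.69


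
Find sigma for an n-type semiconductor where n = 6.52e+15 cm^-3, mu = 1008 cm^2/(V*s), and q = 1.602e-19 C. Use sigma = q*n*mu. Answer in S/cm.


Step 1: sigma = q * n * mu
Step 2: sigma = 1.602e-19 * 6.52e+15 * 1008
Step 3: sigma = 1.053e+00 S/cm

1.053e+00


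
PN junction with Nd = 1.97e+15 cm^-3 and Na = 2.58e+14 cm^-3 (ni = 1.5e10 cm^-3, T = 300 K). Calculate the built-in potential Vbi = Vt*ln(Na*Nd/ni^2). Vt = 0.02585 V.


Step 1: Compute Na*Nd/ni^2 = 2.58e+14 * 1.97e+15 / (1.5e10)^2 = 2.2589e+09
Step 2: ln(2.2589e+09) = 21.5381
Step 3: Vbi = 0.02585 * 21.5381 = 0.557 V

0.557


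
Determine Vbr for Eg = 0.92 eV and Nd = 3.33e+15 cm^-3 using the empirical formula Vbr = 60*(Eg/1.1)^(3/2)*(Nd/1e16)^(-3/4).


Step 1: Eg/1.1 = 0.92/1.1 = 0.836364
Step 2: (Eg/1.1)^1.5 = 0.836364^1.5 = 0.764879
Step 3: (Nd/1e16)^(-0.75) = (0.333)^(-0.75) = 2.281218
Step 4: Vbr = 60 * 0.764879 * 2.281218 = 104.7 V

104.7


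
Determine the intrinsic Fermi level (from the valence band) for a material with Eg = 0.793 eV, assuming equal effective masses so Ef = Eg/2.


Step 1: For an intrinsic semiconductor, the Fermi level sits at midgap.
Step 2: Ef = Eg / 2 = 0.793 / 2 = 0.3965 eV

0.3965


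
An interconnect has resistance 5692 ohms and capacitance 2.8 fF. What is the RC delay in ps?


Step 1: tau = R * C
Step 2: tau = 5692 * 2.8 fF = 5692 * 2.8e-15 F
Step 3: tau = 1.59376e-11 s = 15.9376 ps

15.9376


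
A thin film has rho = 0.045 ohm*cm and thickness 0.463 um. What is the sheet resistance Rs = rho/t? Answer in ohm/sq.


Step 1: Convert thickness to cm: t = 0.463 um = 4.6300e-05 cm
Step 2: Rs = rho / t = 0.045 / 4.6300e-05
Step 3: Rs = 971.9 ohm/sq

971.9


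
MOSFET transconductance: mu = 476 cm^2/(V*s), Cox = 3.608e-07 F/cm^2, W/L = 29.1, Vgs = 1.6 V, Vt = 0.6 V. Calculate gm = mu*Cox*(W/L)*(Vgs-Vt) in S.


Step 1: Vov = Vgs - Vt = 1.6 - 0.6 = 1.0 V
Step 2: gm = mu * Cox * (W/L) * Vov
Step 3: gm = 476 * 3.608e-07 * 29.1 * 1.0 = 5.00e-03 S

5.00e-03


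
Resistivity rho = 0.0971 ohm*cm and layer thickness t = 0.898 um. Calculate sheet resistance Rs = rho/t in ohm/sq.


Step 1: Convert thickness to cm: t = 0.898 um = 8.9800e-05 cm
Step 2: Rs = rho / t = 0.0971 / 8.9800e-05
Step 3: Rs = 1081.3 ohm/sq

1081.3


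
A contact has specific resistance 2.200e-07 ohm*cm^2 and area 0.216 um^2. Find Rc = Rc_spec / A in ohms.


Step 1: Convert area to cm^2: 0.216 um^2 = 2.1600e-09 cm^2
Step 2: Rc = Rc_spec / A = 2.200e-07 / 2.1600e-09
Step 3: Rc = 1.02e+02 ohms

1.02e+02


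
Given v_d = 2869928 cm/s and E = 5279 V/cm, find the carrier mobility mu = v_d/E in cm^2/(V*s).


Step 1: mu = v_d / E
Step 2: mu = 2869928 / 5279
Step 3: mu = 543.65 cm^2/(V*s)

543.65


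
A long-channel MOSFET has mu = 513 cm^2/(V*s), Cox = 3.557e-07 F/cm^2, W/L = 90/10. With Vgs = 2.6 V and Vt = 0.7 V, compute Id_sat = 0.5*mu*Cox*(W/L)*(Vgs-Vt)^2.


Step 1: Overdrive voltage Vov = Vgs - Vt = 2.6 - 0.7 = 1.9 V
Step 2: W/L = 90/10 = 9
Step 3: Id = 0.5 * 513 * 3.557e-07 * 9 * 1.9^2
Step 4: Id = 2.96e-03 A

2.96e-03


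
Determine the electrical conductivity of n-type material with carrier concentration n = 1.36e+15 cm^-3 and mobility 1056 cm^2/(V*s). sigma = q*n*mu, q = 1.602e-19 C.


Step 1: sigma = q * n * mu
Step 2: sigma = 1.602e-19 * 1.36e+15 * 1056
Step 3: sigma = 2.301e-01 S/cm

2.301e-01


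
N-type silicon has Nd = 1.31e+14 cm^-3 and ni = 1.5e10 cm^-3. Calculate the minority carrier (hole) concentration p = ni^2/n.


Step 1: Since Nd >> ni, n ≈ Nd = 1.31e+14 cm^-3
Step 2: p = ni^2 / n = (1.5e10)^2 / 1.31e+14
Step 3: p = 2.25e20 / 1.31e+14 = 1.72e+06 cm^-3

1.72e+06


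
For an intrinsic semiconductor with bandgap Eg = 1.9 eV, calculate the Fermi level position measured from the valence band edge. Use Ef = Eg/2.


Step 1: For an intrinsic semiconductor, the Fermi level sits at midgap.
Step 2: Ef = Eg / 2 = 1.9 / 2 = 0.95 eV

0.95


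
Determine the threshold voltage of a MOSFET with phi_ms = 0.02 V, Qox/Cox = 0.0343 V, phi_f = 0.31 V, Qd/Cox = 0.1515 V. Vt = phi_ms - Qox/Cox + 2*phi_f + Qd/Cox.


Step 1: Vt = phi_ms - Qox/Cox + 2*phi_f + Qd/Cox
Step 2: Vt = 0.02 - 0.0343 + 2*0.31 + 0.1515
Step 3: Vt = 0.02 - 0.0343 + 0.62 + 0.1515
Step 4: Vt = 0.7572 V

0.7572


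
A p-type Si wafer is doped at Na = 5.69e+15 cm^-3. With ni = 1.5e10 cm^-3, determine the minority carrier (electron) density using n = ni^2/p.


Step 1: Majority hole concentration p ≈ Na = 5.69e+15 cm^-3
Step 2: n = ni^2 / Na = (1.5e10)^2 / 5.69e+15
Step 3: n = 3.95e+04 cm^-3

3.95e+04


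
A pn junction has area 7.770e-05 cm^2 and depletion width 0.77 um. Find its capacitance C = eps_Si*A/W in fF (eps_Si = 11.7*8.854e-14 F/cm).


Step 1: eps_Si = 11.7 * 8.854e-14 = 1.035918e-12 F/cm
Step 2: W in cm = 0.77 * 1e-4 = 7.70e-05 cm
Step 3: C = 1.035918e-12 * 7.770e-05 / 7.70e-05 = 1.045335e-12 F
Step 4: C = 1045.34 fF

1045.34


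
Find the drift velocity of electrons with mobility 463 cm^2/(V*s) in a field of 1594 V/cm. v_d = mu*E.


Step 1: v_d = mu * E
Step 2: v_d = 463 * 1594 = 738022
Step 3: v_d = 7.38e+05 cm/s

7.38e+05


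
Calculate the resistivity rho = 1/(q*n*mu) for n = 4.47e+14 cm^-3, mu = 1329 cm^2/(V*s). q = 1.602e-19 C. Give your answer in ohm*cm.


Step 1: sigma = q * n * mu = 1.602e-19 * 4.47e+14 * 1329 = 9.51689e-02 S/cm
Step 2: rho = 1 / sigma = 1 / 9.51689e-02 = 10.51 ohm*cm

10.51


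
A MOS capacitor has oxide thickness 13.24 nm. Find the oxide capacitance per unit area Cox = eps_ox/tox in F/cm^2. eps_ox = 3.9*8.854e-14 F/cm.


Step 1: eps_ox = 3.9 * 8.854e-14 = 3.45306e-13 F/cm
Step 2: tox in cm = 13.24 nm * 1e-7 = 1.3240e-06 cm
Step 3: Cox = 3.45306e-13 / 1.3240e-06 = 2.61e-07 F/cm^2

2.61e-07


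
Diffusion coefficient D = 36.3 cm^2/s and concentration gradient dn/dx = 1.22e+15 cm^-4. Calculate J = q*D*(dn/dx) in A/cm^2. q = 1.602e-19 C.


Step 1: J = q * D * (dn/dx)
Step 2: J = 1.602e-19 * 36.3 * 1.22e+15
Step 3: J = 7.09e-03 A/cm^2

7.09e-03


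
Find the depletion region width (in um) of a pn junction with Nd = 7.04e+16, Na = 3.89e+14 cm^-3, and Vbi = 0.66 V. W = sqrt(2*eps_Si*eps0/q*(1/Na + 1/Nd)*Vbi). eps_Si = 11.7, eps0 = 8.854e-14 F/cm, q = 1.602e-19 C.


Step 1: 1/Na + 1/Nd = 1/3.89e+14 + 1/7.04e+16 = 2.58490e-15
Step 2: 2*eps*eps0/q = 2*11.7*8.854e-14/1.602e-19 = 1.293281e+07
Step 3: W^2 = 1.293281e+07 * 2.58490e-15 * 0.66 = 2.20638e-08
Step 4: W = sqrt(2.20638e-08) = 1.485e-04 cm = 1.485 um

1.485


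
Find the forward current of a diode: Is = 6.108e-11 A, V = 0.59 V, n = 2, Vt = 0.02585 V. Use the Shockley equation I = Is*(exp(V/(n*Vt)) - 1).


Step 1: V/(n*Vt) = 0.59/(2*0.02585) = 11.4120
Step 2: exp(11.4120) = 9.0400e+04
Step 3: I = 6.108e-11 * (9.0400e+04 - 1) = 5.52e-06 A

5.52e-06


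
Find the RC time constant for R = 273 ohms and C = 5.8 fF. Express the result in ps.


Step 1: tau = R * C
Step 2: tau = 273 * 5.8 fF = 273 * 5.8e-15 F
Step 3: tau = 1.5834e-12 s = 1.5834 ps

1.5834


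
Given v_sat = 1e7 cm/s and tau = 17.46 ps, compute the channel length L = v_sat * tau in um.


Step 1: tau in seconds = 17.46 ps * 1e-12 = 1.7460e-11 s
Step 2: L = v_sat * tau = 1e7 * 1.7460e-11 = 1.7460e-04 cm
Step 3: L in um = 1.7460e-04 * 1e4 = 1.746 um

1.746


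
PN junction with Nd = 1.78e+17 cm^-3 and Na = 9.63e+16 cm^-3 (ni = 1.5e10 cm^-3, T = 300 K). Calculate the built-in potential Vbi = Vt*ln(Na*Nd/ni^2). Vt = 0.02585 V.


Step 1: Compute Na*Nd/ni^2 = 9.63e+16 * 1.78e+17 / (1.5e10)^2 = 7.6184e+13
Step 2: ln(7.6184e+13) = 31.9642
Step 3: Vbi = 0.02585 * 31.9642 = 0.826 V

0.826


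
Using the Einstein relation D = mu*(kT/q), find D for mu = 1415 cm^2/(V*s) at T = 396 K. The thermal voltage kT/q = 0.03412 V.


Step 1: D = mu * (kT/q)
Step 2: D = 1415 * 0.03412
Step 3: D = 48.28 cm^2/s

48.28


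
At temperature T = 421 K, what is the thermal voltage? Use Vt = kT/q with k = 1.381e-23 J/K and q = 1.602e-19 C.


Step 1: kT = 1.381e-23 * 421 = 5.81401e-21 J
Step 2: Vt = kT/q = 5.81401e-21 / 1.602e-19
Step 3: Vt = 0.03629 V

0.03629


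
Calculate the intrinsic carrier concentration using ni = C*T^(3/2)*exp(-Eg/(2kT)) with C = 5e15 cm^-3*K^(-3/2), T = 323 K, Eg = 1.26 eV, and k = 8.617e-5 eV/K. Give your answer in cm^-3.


Step 1: Compute kT = 8.617e-5 * 323 = 0.02783291 eV
Step 2: Exponent = -Eg/(2kT) = -1.26/(2*0.02783291) = -22.63507
Step 3: T^(3/2) = 323^1.5 = 5805.02
Step 4: ni = 5e15 * 5805.02 * exp(-22.63507) = 4.29e+09 cm^-3

4.29e+09


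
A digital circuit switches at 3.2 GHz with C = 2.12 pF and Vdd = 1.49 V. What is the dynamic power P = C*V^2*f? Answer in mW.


Step 1: V^2 = 1.49^2 = 2.2201 V^2
Step 2: P = C*V^2*f = 2.12e-12 F * 2.2201 * 3.2e9 Hz
Step 3: P = 1.50611584e-02 W
Step 4: P = 15.061 mW

15.061


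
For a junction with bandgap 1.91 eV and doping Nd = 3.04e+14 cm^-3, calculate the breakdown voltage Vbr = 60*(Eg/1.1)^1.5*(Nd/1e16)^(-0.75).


Step 1: Eg/1.1 = 1.91/1.1 = 1.736364
Step 2: (Eg/1.1)^1.5 = 1.736364^1.5 = 2.288027
Step 3: (Nd/1e16)^(-0.75) = (0.0304)^(-0.75) = 13.735511
Step 4: Vbr = 60 * 2.288027 * 13.735511 = 1885.6 V

1885.6


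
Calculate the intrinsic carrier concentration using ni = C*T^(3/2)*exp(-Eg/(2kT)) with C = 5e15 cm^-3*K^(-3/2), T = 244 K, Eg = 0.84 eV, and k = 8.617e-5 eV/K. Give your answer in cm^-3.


Step 1: Compute kT = 8.617e-5 * 244 = 0.02102548 eV
Step 2: Exponent = -Eg/(2kT) = -0.84/(2*0.02102548) = -19.97576
Step 3: T^(3/2) = 244^1.5 = 3811.40
Step 4: ni = 5e15 * 3811.40 * exp(-19.97576) = 4.02e+10 cm^-3

4.02e+10


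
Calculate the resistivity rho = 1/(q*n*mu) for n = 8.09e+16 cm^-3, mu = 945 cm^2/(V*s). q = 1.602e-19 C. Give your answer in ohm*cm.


Step 1: sigma = q * n * mu = 1.602e-19 * 8.09e+16 * 945 = 1.22474e+01 S/cm
Step 2: rho = 1 / sigma = 1 / 1.22474e+01 = 0.08165 ohm*cm

0.08165


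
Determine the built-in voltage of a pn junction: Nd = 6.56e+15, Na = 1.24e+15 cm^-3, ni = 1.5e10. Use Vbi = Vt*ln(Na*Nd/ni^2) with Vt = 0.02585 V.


Step 1: Compute Na*Nd/ni^2 = 1.24e+15 * 6.56e+15 / (1.5e10)^2 = 3.6153e+10
Step 2: ln(3.6153e+10) = 24.3110
Step 3: Vbi = 0.02585 * 24.3110 = 0.628 V

0.628


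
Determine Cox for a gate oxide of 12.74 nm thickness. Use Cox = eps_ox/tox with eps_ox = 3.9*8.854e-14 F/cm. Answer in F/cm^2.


Step 1: eps_ox = 3.9 * 8.854e-14 = 3.45306e-13 F/cm
Step 2: tox in cm = 12.74 nm * 1e-7 = 1.2740e-06 cm
Step 3: Cox = 3.45306e-13 / 1.2740e-06 = 2.71e-07 F/cm^2

2.71e-07


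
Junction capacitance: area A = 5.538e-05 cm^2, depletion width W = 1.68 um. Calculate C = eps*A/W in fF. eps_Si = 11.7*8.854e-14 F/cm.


Step 1: eps_Si = 11.7 * 8.854e-14 = 1.035918e-12 F/cm
Step 2: W in cm = 1.68 * 1e-4 = 1.68e-04 cm
Step 3: C = 1.035918e-12 * 5.538e-05 / 1.68e-04 = 3.414830e-13 F
Step 4: C = 341.48 fF

341.48


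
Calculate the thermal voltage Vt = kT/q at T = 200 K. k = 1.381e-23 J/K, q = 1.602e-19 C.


Step 1: kT = 1.381e-23 * 200 = 2.762e-21 J
Step 2: Vt = kT/q = 2.762e-21 / 1.602e-19
Step 3: Vt = 0.01724 V

0.01724


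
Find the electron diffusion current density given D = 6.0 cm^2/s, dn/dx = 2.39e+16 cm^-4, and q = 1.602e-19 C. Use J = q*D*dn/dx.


Step 1: J = q * D * (dn/dx)
Step 2: J = 1.602e-19 * 6.0 * 2.39e+16
Step 3: J = 2.30e-02 A/cm^2

2.30e-02


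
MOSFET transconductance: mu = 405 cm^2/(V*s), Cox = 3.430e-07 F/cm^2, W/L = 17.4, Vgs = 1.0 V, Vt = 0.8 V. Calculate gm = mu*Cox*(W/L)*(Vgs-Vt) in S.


Step 1: Vov = Vgs - Vt = 1.0 - 0.8 = 0.2 V
Step 2: gm = mu * Cox * (W/L) * Vov
Step 3: gm = 405 * 3.430e-07 * 17.4 * 0.2 = 4.83e-04 S

4.83e-04


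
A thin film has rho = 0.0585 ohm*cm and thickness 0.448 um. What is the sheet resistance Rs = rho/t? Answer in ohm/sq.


Step 1: Convert thickness to cm: t = 0.448 um = 4.4800e-05 cm
Step 2: Rs = rho / t = 0.0585 / 4.4800e-05
Step 3: Rs = 1305.8 ohm/sq

1305.8


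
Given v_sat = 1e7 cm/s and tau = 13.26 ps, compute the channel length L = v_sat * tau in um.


Step 1: tau in seconds = 13.26 ps * 1e-12 = 1.3260e-11 s
Step 2: L = v_sat * tau = 1e7 * 1.3260e-11 = 1.3260e-04 cm
Step 3: L in um = 1.3260e-04 * 1e4 = 1.326 um

1.326


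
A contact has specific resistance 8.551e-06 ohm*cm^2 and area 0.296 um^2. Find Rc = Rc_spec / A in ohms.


Step 1: Convert area to cm^2: 0.296 um^2 = 2.9600e-09 cm^2
Step 2: Rc = Rc_spec / A = 8.551e-06 / 2.9600e-09
Step 3: Rc = 2.89e+03 ohms

2.89e+03


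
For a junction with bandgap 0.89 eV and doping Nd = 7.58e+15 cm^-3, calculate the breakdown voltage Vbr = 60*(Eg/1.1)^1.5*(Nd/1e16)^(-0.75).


Step 1: Eg/1.1 = 0.89/1.1 = 0.809091
Step 2: (Eg/1.1)^1.5 = 0.809091^1.5 = 0.727773
Step 3: (Nd/1e16)^(-0.75) = (0.758)^(-0.75) = 1.230972
Step 4: Vbr = 60 * 0.727773 * 1.230972 = 53.8 V

53.8


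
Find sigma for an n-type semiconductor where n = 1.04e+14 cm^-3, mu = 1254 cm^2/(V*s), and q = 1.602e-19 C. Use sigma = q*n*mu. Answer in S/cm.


Step 1: sigma = q * n * mu
Step 2: sigma = 1.602e-19 * 1.04e+14 * 1254
Step 3: sigma = 2.089e-02 S/cm

2.089e-02


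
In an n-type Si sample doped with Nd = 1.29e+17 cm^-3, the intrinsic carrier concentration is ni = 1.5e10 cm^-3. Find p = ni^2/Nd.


Step 1: Since Nd >> ni, n ≈ Nd = 1.29e+17 cm^-3
Step 2: p = ni^2 / n = (1.5e10)^2 / 1.29e+17
Step 3: p = 2.25e20 / 1.29e+17 = 1.74e+03 cm^-3

1.74e+03


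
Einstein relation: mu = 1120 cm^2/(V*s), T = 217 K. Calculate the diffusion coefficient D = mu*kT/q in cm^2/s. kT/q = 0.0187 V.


Step 1: D = mu * (kT/q)
Step 2: D = 1120 * 0.0187
Step 3: D = 20.94 cm^2/s

20.94


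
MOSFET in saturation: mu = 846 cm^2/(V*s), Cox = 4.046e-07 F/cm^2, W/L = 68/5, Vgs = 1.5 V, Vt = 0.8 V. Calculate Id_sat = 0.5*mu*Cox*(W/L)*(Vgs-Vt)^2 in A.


Step 1: Overdrive voltage Vov = Vgs - Vt = 1.5 - 0.8 = 0.7 V
Step 2: W/L = 68/5 = 13.6
Step 3: Id = 0.5 * 846 * 4.046e-07 * 13.6 * 0.7^2
Step 4: Id = 1.14e-03 A

1.14e-03


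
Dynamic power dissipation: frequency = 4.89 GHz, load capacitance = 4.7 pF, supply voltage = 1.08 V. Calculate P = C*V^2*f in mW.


Step 1: V^2 = 1.08^2 = 1.1664 V^2
Step 2: P = C*V^2*f = 4.7e-12 F * 1.1664 * 4.89e9 Hz
Step 3: P = 2.68073712e-02 W
Step 4: P = 26.807 mW

26.807


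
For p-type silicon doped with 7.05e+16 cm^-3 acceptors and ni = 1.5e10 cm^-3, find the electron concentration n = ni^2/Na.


Step 1: Majority hole concentration p ≈ Na = 7.05e+16 cm^-3
Step 2: n = ni^2 / Na = (1.5e10)^2 / 7.05e+16
Step 3: n = 3.19e+03 cm^-3

3.19e+03


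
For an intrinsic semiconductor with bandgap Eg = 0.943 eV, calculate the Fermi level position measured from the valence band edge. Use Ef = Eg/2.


Step 1: For an intrinsic semiconductor, the Fermi level sits at midgap.
Step 2: Ef = Eg / 2 = 0.943 / 2 = 0.4715 eV

0.4715


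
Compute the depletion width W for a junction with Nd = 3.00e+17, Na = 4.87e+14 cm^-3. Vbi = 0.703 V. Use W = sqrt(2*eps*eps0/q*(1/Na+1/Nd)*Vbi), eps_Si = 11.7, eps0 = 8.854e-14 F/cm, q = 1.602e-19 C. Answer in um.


Step 1: 1/Na + 1/Nd = 1/4.87e+14 + 1/3.00e+17 = 2.05672e-15
Step 2: 2*eps*eps0/q = 2*11.7*8.854e-14/1.602e-19 = 1.293281e+07
Step 3: W^2 = 1.293281e+07 * 2.05672e-15 * 0.703 = 1.86992e-08
Step 4: W = sqrt(1.86992e-08) = 1.367e-04 cm = 1.367 um

1.367


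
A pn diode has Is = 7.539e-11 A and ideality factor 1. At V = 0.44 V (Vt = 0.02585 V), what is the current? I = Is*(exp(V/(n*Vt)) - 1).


Step 1: V/(n*Vt) = 0.44/(1*0.02585) = 17.0213
Step 2: exp(17.0213) = 2.4675e+07
Step 3: I = 7.539e-11 * (2.4675e+07 - 1) = 1.86e-03 A

1.86e-03


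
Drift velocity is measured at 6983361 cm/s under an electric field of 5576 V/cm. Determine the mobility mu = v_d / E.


Step 1: mu = v_d / E
Step 2: mu = 6983361 / 5576
Step 3: mu = 1252.4 cm^2/(V*s)

1252.4


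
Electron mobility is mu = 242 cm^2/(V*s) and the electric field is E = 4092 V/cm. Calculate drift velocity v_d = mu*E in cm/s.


Step 1: v_d = mu * E
Step 2: v_d = 242 * 4092 = 990264
Step 3: v_d = 9.90e+05 cm/s

9.90e+05


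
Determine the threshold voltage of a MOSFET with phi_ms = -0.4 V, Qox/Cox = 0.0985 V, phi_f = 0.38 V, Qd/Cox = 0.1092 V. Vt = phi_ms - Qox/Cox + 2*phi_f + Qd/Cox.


Step 1: Vt = phi_ms - Qox/Cox + 2*phi_f + Qd/Cox
Step 2: Vt = -0.4 - 0.0985 + 2*0.38 + 0.1092
Step 3: Vt = -0.4 - 0.0985 + 0.76 + 0.1092
Step 4: Vt = 0.3707 V

0.3707


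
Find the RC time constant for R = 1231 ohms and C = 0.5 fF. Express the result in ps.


Step 1: tau = R * C
Step 2: tau = 1231 * 0.5 fF = 1231 * 5.0e-16 F
Step 3: tau = 6.155e-13 s = 0.6155 ps

0.6155


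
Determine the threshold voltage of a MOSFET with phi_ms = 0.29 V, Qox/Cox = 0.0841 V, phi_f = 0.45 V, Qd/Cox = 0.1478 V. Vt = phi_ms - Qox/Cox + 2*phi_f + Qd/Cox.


Step 1: Vt = phi_ms - Qox/Cox + 2*phi_f + Qd/Cox
Step 2: Vt = 0.29 - 0.0841 + 2*0.45 + 0.1478
Step 3: Vt = 0.29 - 0.0841 + 0.9 + 0.1478
Step 4: Vt = 1.2537 V

1.2537


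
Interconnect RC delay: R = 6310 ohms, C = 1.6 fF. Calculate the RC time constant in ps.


Step 1: tau = R * C
Step 2: tau = 6310 * 1.6 fF = 6310 * 1.6e-15 F
Step 3: tau = 1.0096e-11 s = 10.096 ps

10.096


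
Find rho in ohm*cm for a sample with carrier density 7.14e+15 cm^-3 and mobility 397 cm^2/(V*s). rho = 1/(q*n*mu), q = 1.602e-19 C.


Step 1: sigma = q * n * mu = 1.602e-19 * 7.14e+15 * 397 = 4.54100e-01 S/cm
Step 2: rho = 1 / sigma = 1 / 4.54100e-01 = 2.202 ohm*cm

2.202


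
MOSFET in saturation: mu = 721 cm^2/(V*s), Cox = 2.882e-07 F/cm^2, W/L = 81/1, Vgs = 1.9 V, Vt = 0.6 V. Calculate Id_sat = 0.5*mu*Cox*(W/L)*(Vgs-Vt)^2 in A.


Step 1: Overdrive voltage Vov = Vgs - Vt = 1.9 - 0.6 = 1.3 V
Step 2: W/L = 81/1 = 81
Step 3: Id = 0.5 * 721 * 2.882e-07 * 81 * 1.3^2
Step 4: Id = 1.42e-02 A

1.42e-02


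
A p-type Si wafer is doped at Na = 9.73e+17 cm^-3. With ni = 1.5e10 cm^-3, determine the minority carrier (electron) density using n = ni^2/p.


Step 1: Majority hole concentration p ≈ Na = 9.73e+17 cm^-3
Step 2: n = ni^2 / Na = (1.5e10)^2 / 9.73e+17
Step 3: n = 2.31e+02 cm^-3

2.31e+02


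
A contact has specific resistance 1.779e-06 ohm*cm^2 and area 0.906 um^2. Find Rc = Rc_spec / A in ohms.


Step 1: Convert area to cm^2: 0.906 um^2 = 9.0600e-09 cm^2
Step 2: Rc = Rc_spec / A = 1.779e-06 / 9.0600e-09
Step 3: Rc = 1.96e+02 ohms

1.96e+02


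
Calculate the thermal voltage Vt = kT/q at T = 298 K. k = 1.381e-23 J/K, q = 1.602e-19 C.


Step 1: kT = 1.381e-23 * 298 = 4.11538e-21 J
Step 2: Vt = kT/q = 4.11538e-21 / 1.602e-19
Step 3: Vt = 0.02569 V

0.02569


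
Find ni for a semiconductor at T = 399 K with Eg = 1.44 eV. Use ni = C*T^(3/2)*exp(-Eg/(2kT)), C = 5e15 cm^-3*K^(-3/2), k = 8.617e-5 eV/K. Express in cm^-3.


Step 1: Compute kT = 8.617e-5 * 399 = 0.03438183 eV
Step 2: Exponent = -Eg/(2kT) = -1.44/(2*0.03438183) = -20.94129
Step 3: T^(3/2) = 399^1.5 = 7970.02
Step 4: ni = 5e15 * 7970.02 * exp(-20.94129) = 3.20e+10 cm^-3

3.20e+10


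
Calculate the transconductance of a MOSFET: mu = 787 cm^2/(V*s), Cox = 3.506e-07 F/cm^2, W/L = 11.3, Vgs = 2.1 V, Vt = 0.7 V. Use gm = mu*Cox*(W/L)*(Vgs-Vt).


Step 1: Vov = Vgs - Vt = 2.1 - 0.7 = 1.4 V
Step 2: gm = mu * Cox * (W/L) * Vov
Step 3: gm = 787 * 3.506e-07 * 11.3 * 1.4 = 4.37e-03 S

4.37e-03


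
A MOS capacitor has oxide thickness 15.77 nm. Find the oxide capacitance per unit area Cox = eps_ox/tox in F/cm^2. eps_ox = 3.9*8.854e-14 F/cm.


Step 1: eps_ox = 3.9 * 8.854e-14 = 3.45306e-13 F/cm
Step 2: tox in cm = 15.77 nm * 1e-7 = 1.5770e-06 cm
Step 3: Cox = 3.45306e-13 / 1.5770e-06 = 2.19e-07 F/cm^2

2.19e-07


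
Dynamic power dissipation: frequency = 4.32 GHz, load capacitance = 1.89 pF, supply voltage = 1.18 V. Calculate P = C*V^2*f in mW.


Step 1: V^2 = 1.18^2 = 1.3924 V^2
Step 2: P = C*V^2*f = 1.89e-12 F * 1.3924 * 4.32e9 Hz
Step 3: P = 1.136866752e-02 W
Step 4: P = 11.369 mW

11.369


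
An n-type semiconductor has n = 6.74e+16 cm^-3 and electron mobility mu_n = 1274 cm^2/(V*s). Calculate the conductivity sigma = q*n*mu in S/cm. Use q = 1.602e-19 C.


Step 1: sigma = q * n * mu
Step 2: sigma = 1.602e-19 * 6.74e+16 * 1274
Step 3: sigma = 1.376e+01 S/cm

1.376e+01


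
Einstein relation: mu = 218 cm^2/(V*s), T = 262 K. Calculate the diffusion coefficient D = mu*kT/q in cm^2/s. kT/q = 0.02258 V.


Step 1: D = mu * (kT/q)
Step 2: D = 218 * 0.02258
Step 3: D = 4.92 cm^2/s

4.92


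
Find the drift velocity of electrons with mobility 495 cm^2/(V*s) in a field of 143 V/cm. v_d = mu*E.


Step 1: v_d = mu * E
Step 2: v_d = 495 * 143 = 70785
Step 3: v_d = 7.08e+04 cm/s

7.08e+04


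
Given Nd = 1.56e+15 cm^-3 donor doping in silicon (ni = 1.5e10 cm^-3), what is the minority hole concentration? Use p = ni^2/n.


Step 1: Since Nd >> ni, n ≈ Nd = 1.56e+15 cm^-3
Step 2: p = ni^2 / n = (1.5e10)^2 / 1.56e+15
Step 3: p = 2.25e20 / 1.56e+15 = 1.44e+05 cm^-3

1.44e+05


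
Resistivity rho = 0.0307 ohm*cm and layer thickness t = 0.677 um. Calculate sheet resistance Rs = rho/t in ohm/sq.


Step 1: Convert thickness to cm: t = 0.677 um = 6.7700e-05 cm
Step 2: Rs = rho / t = 0.0307 / 6.7700e-05
Step 3: Rs = 453.5 ohm/sq

453.5


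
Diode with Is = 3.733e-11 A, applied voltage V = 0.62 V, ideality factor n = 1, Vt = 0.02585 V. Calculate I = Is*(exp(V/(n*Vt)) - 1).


Step 1: V/(n*Vt) = 0.62/(1*0.02585) = 23.9845
Step 2: exp(23.9845) = 2.6082e+10
Step 3: I = 3.733e-11 * (2.6082e+10 - 1) = 9.74e-01 A

9.74e-01


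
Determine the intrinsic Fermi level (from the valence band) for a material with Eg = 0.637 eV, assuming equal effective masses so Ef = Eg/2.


Step 1: For an intrinsic semiconductor, the Fermi level sits at midgap.
Step 2: Ef = Eg / 2 = 0.637 / 2 = 0.3185 eV

0.3185


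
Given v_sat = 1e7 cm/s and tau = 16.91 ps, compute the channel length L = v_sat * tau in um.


Step 1: tau in seconds = 16.91 ps * 1e-12 = 1.6910e-11 s
Step 2: L = v_sat * tau = 1e7 * 1.6910e-11 = 1.6910e-04 cm
Step 3: L in um = 1.6910e-04 * 1e4 = 1.691 um

1.691


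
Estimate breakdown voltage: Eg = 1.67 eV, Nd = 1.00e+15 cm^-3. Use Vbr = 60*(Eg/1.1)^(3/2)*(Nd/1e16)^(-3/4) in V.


Step 1: Eg/1.1 = 1.67/1.1 = 1.518182
Step 2: (Eg/1.1)^1.5 = 1.518182^1.5 = 1.870621
Step 3: (Nd/1e16)^(-0.75) = (0.1)^(-0.75) = 5.623413
Step 4: Vbr = 60 * 1.870621 * 5.623413 = 631.2 V

631.2


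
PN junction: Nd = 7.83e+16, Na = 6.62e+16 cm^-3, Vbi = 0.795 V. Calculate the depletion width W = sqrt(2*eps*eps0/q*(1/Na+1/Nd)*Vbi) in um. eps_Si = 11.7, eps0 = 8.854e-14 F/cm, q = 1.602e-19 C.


Step 1: 1/Na + 1/Nd = 1/6.62e+16 + 1/7.83e+16 = 2.78771e-17
Step 2: 2*eps*eps0/q = 2*11.7*8.854e-14/1.602e-19 = 1.293281e+07
Step 3: W^2 = 1.293281e+07 * 2.78771e-17 * 0.795 = 2.86621e-10
Step 4: W = sqrt(2.86621e-10) = 1.693e-05 cm = 0.1693 um

0.1693


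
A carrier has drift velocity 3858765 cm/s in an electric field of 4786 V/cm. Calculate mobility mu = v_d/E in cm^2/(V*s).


Step 1: mu = v_d / E
Step 2: mu = 3858765 / 4786
Step 3: mu = 806.26 cm^2/(V*s)

806.26


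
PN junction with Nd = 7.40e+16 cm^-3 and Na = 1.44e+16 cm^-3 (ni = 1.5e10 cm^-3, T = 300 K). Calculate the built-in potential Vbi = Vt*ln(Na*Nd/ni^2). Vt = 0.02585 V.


Step 1: Compute Na*Nd/ni^2 = 1.44e+16 * 7.40e+16 / (1.5e10)^2 = 4.7360e+12
Step 2: ln(4.7360e+12) = 29.1862
Step 3: Vbi = 0.02585 * 29.1862 = 0.754 V

0.754


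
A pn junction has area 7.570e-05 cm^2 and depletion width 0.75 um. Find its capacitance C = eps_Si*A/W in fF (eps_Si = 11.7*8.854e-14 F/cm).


Step 1: eps_Si = 11.7 * 8.854e-14 = 1.035918e-12 F/cm
Step 2: W in cm = 0.75 * 1e-4 = 7.50e-05 cm
Step 3: C = 1.035918e-12 * 7.570e-05 / 7.50e-05 = 1.045587e-12 F
Step 4: C = 1045.59 fF

1045.59


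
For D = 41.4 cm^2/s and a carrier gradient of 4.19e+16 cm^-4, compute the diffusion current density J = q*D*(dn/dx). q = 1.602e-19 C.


Step 1: J = q * D * (dn/dx)
Step 2: J = 1.602e-19 * 41.4 * 4.19e+16
Step 3: J = 2.78e-01 A/cm^2

2.78e-01


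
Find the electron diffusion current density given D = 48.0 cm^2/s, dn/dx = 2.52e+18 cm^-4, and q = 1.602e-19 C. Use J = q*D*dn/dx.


Step 1: J = q * D * (dn/dx)
Step 2: J = 1.602e-19 * 48.0 * 2.52e+18
Step 3: J = 1.94e+01 A/cm^2

1.94e+01


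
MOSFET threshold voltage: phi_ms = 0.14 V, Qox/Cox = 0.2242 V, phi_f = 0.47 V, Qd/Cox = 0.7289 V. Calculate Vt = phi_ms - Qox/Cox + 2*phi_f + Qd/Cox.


Step 1: Vt = phi_ms - Qox/Cox + 2*phi_f + Qd/Cox
Step 2: Vt = 0.14 - 0.2242 + 2*0.47 + 0.7289
Step 3: Vt = 0.14 - 0.2242 + 0.94 + 0.7289
Step 4: Vt = 1.5847 V

1.5847


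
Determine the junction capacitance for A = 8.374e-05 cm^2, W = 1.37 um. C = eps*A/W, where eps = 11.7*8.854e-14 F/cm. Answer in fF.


Step 1: eps_Si = 11.7 * 8.854e-14 = 1.035918e-12 F/cm
Step 2: W in cm = 1.37 * 1e-4 = 1.37e-04 cm
Step 3: C = 1.035918e-12 * 8.374e-05 / 1.37e-04 = 6.331954e-13 F
Step 4: C = 633.2 fF

633.2


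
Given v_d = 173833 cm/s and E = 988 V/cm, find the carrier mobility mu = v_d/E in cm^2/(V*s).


Step 1: mu = v_d / E
Step 2: mu = 173833 / 988
Step 3: mu = 175.94 cm^2/(V*s)

175.94


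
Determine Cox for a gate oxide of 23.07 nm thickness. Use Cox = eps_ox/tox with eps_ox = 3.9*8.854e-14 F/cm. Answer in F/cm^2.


Step 1: eps_ox = 3.9 * 8.854e-14 = 3.45306e-13 F/cm
Step 2: tox in cm = 23.07 nm * 1e-7 = 2.3070e-06 cm
Step 3: Cox = 3.45306e-13 / 2.3070e-06 = 1.50e-07 F/cm^2

1.50e-07


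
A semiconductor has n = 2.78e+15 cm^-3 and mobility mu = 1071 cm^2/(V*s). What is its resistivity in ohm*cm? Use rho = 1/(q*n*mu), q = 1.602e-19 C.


Step 1: sigma = q * n * mu = 1.602e-19 * 2.78e+15 * 1071 = 4.76976e-01 S/cm
Step 2: rho = 1 / sigma = 1 / 4.76976e-01 = 2.097 ohm*cm

2.097


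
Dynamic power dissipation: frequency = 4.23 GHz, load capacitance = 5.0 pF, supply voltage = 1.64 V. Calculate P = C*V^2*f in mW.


Step 1: V^2 = 1.64^2 = 2.6896 V^2
Step 2: P = C*V^2*f = 5.0e-12 F * 2.6896 * 4.23e9 Hz
Step 3: P = 5.688504e-02 W
Step 4: P = 56.885 mW

56.885


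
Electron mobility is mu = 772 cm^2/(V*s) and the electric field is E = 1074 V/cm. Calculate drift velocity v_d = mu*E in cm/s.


Step 1: v_d = mu * E
Step 2: v_d = 772 * 1074 = 829128
Step 3: v_d = 8.29e+05 cm/s

8.29e+05


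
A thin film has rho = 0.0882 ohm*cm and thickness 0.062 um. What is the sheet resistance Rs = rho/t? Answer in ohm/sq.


Step 1: Convert thickness to cm: t = 0.062 um = 6.2000e-06 cm
Step 2: Rs = rho / t = 0.0882 / 6.2000e-06
Step 3: Rs = 14225.8 ohm/sq

14225.8


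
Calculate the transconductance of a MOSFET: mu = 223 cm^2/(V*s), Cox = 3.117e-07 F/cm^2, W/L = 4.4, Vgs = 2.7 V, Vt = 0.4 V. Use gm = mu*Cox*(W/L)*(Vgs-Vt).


Step 1: Vov = Vgs - Vt = 2.7 - 0.4 = 2.3 V
Step 2: gm = mu * Cox * (W/L) * Vov
Step 3: gm = 223 * 3.117e-07 * 4.4 * 2.3 = 7.03e-04 S

7.03e-04


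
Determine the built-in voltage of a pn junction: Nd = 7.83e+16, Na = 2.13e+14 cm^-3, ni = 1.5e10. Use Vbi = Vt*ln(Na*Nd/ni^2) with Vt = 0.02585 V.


Step 1: Compute Na*Nd/ni^2 = 2.13e+14 * 7.83e+16 / (1.5e10)^2 = 7.4124e+10
Step 2: ln(7.4124e+10) = 25.0290
Step 3: Vbi = 0.02585 * 25.0290 = 0.647 V

0.647


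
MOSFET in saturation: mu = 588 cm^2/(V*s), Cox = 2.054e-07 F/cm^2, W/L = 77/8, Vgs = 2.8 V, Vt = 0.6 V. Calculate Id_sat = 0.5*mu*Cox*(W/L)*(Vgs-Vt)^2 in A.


Step 1: Overdrive voltage Vov = Vgs - Vt = 2.8 - 0.6 = 2.2 V
Step 2: W/L = 77/8 = 9.625
Step 3: Id = 0.5 * 588 * 2.054e-07 * 9.625 * 2.2^2
Step 4: Id = 2.81e-03 A

2.81e-03


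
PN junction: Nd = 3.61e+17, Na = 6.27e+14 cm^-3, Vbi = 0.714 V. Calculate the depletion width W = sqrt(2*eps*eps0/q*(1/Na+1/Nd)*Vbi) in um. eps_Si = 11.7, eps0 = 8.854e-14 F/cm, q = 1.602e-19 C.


Step 1: 1/Na + 1/Nd = 1/6.27e+14 + 1/3.61e+17 = 1.59767e-15
Step 2: 2*eps*eps0/q = 2*11.7*8.854e-14/1.602e-19 = 1.293281e+07
Step 3: W^2 = 1.293281e+07 * 1.59767e-15 * 0.714 = 1.47529e-08
Step 4: W = sqrt(1.47529e-08) = 1.215e-04 cm = 1.215 um

1.215


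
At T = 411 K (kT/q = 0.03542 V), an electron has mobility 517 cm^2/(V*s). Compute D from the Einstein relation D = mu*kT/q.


Step 1: D = mu * (kT/q)
Step 2: D = 517 * 0.03542
Step 3: D = 18.31 cm^2/s

18.31


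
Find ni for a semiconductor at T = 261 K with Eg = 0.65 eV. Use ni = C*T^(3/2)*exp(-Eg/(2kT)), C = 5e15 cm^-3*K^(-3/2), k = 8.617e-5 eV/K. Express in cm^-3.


Step 1: Compute kT = 8.617e-5 * 261 = 0.02249037 eV
Step 2: Exponent = -Eg/(2kT) = -0.65/(2*0.02249037) = -14.45063
Step 3: T^(3/2) = 261^1.5 = 4216.58
Step 4: ni = 5e15 * 4216.58 * exp(-14.45063) = 1.12e+13 cm^-3

1.12e+13
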